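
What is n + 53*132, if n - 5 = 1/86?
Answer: 602087/86 ≈ 7001.0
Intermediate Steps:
n = 431/86 (n = 5 + 1/86 = 431/86 ≈ 5.0116)
n + 53*132 = 431/86 + 53*132 = 431/86 + 6996 = 602087/86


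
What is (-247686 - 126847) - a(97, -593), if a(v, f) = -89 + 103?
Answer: -374547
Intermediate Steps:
a(v, f) = 14
(-247686 - 126847) - a(97, -593) = (-247686 - 126847) - 1*14 = -374533 - 14 = -374547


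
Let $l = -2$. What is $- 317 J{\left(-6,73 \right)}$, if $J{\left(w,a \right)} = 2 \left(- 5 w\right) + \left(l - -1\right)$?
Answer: $-18703$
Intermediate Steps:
$J{\left(w,a \right)} = -1 - 10 w$ ($J{\left(w,a \right)} = 2 \left(- 5 w\right) - 1 = - 10 w + \left(-2 + 1\right) = - 10 w - 1 = -1 - 10 w$)
$- 317 J{\left(-6,73 \right)} = - 317 \left(-1 - -60\right) = - 317 \left(-1 + 60\right) = \left(-317\right) 59 = -18703$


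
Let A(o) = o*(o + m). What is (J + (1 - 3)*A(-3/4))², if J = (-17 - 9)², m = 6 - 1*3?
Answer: 29539225/64 ≈ 4.6155e+5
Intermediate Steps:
m = 3 (m = 6 - 3 = 3)
A(o) = o*(3 + o) (A(o) = o*(o + 3) = o*(3 + o))
J = 676 (J = (-26)² = 676)
(J + (1 - 3)*A(-3/4))² = (676 + (1 - 3)*((-3/4)*(3 - 3/4)))² = (676 - 2*(-3*¼)*(3 - 3*¼))² = (676 - (-3)*(3 - ¾)/2)² = (676 - (-3)*9/(2*4))² = (676 - 2*(-27/16))² = (676 + 27/8)² = (5435/8)² = 29539225/64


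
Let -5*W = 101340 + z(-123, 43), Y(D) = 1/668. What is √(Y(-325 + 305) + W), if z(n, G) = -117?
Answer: I*√56460160765/1670 ≈ 142.28*I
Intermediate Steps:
Y(D) = 1/668
W = -101223/5 (W = -(101340 - 117)/5 = -⅕*101223 = -101223/5 ≈ -20245.)
√(Y(-325 + 305) + W) = √(1/668 - 101223/5) = √(-67616959/3340) = I*√56460160765/1670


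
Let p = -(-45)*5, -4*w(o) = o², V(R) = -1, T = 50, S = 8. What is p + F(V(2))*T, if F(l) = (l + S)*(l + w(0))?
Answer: -125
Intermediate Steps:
w(o) = -o²/4
F(l) = l*(8 + l) (F(l) = (l + 8)*(l - ¼*0²) = (8 + l)*(l - ¼*0) = (8 + l)*(l + 0) = (8 + l)*l = l*(8 + l))
p = 225 (p = -15*(-15) = 225)
p + F(V(2))*T = 225 - (8 - 1)*50 = 225 - 1*7*50 = 225 - 7*50 = 225 - 350 = -125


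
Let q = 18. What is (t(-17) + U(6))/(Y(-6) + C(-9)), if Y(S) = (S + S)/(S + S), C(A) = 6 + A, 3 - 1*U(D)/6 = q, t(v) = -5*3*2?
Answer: 60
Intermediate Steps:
t(v) = -30 (t(v) = -15*2 = -30)
U(D) = -90 (U(D) = 18 - 6*18 = 18 - 108 = -90)
Y(S) = 1 (Y(S) = (2*S)/((2*S)) = (2*S)*(1/(2*S)) = 1)
(t(-17) + U(6))/(Y(-6) + C(-9)) = (-30 - 90)/(1 + (6 - 9)) = -120/(1 - 3) = -120/(-2) = -120*(-1/2) = 60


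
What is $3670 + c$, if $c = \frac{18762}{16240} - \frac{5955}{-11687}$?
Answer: $\frac{12015009143}{3272360} \approx 3671.7$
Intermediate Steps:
$c = \frac{5447943}{3272360}$ ($c = 18762 \cdot \frac{1}{16240} - - \frac{5955}{11687} = \frac{9381}{8120} + \frac{5955}{11687} = \frac{5447943}{3272360} \approx 1.6648$)
$3670 + c = 3670 + \frac{5447943}{3272360} = \frac{12015009143}{3272360}$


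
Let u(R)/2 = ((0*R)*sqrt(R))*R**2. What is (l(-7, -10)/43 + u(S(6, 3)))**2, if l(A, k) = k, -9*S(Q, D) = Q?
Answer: 100/1849 ≈ 0.054083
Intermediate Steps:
S(Q, D) = -Q/9
u(R) = 0 (u(R) = 2*(((0*R)*sqrt(R))*R**2) = 2*((0*sqrt(R))*R**2) = 2*(0*R**2) = 2*0 = 0)
(l(-7, -10)/43 + u(S(6, 3)))**2 = (-10/43 + 0)**2 = (-10/43)**2 = 100/1849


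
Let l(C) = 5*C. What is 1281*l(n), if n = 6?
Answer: 38430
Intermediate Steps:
1281*l(n) = 1281*(5*6) = 1281*30 = 38430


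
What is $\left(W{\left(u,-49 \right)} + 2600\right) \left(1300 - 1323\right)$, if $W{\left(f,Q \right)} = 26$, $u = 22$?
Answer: $-60398$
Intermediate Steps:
$\left(W{\left(u,-49 \right)} + 2600\right) \left(1300 - 1323\right) = \left(26 + 2600\right) \left(1300 - 1323\right) = 2626 \left(-23\right) = -60398$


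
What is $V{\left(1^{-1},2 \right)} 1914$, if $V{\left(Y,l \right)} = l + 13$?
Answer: $28710$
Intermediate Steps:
$V{\left(Y,l \right)} = 13 + l$
$V{\left(1^{-1},2 \right)} 1914 = \left(13 + 2\right) 1914 = 15 \cdot 1914 = 28710$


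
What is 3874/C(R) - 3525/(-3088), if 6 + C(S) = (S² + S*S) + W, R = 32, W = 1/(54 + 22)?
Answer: 1456236637/479235984 ≈ 3.0387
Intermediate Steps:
W = 1/76 ≈ 0.013158
C(S) = -455/76 + 2*S² (C(S) = -6 + ((S² + S*S) + 1/76) = -6 + ((S² + S²) + 1/76) = -6 + (2*S² + 1/76) = -6 + (1/76 + 2*S²) = -455/76 + 2*S²)
3874/C(R) - 3525/(-3088) = 3874/(-455/76 + 2*32²) - 3525/(-3088) = 3874/(-455/76 + 2*1024) - 3525*(-1/3088) = 3874/(-455/76 + 2048) + 3525/3088 = 3874/(155193/76) + 3525/3088 = 3874*(76/155193) + 3525/3088 = 294424/155193 + 3525/3088 = 1456236637/479235984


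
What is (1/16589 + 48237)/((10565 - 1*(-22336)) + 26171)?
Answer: 400101797/489972704 ≈ 0.81658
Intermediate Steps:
(1/16589 + 48237)/((10565 - 1*(-22336)) + 26171) = (1/16589 + 48237)/((10565 + 22336) + 26171) = 800203594/(16589*(32901 + 26171)) = (800203594/16589)/59072 = (800203594/16589)*(1/59072) = 400101797/489972704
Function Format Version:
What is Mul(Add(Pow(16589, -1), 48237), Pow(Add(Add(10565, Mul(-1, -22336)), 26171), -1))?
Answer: Rational(400101797, 489972704) ≈ 0.81658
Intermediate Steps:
Mul(Add(Pow(16589, -1), 48237), Pow(Add(Add(10565, Mul(-1, -22336)), 26171), -1)) = Mul(Add(Rational(1, 16589), 48237), Pow(Add(Add(10565, 22336), 26171), -1)) = Mul(Rational(800203594, 16589), Pow(Add(32901, 26171), -1)) = Mul(Rational(800203594, 16589), Pow(59072, -1)) = Mul(Rational(800203594, 16589), Rational(1, 59072)) = Rational(400101797, 489972704)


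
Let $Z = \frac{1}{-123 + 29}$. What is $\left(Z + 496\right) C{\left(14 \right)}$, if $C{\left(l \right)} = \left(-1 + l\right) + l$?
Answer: $\frac{1258821}{94} \approx 13392.0$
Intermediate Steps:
$C{\left(l \right)} = -1 + 2 l$
$Z = - \frac{1}{94}$ ($Z = \frac{1}{-94} = - \frac{1}{94} \approx -0.010638$)
$\left(Z + 496\right) C{\left(14 \right)} = \left(- \frac{1}{94} + 496\right) \left(-1 + 2 \cdot 14\right) = \frac{46623 \left(-1 + 28\right)}{94} = \frac{46623}{94} \cdot 27 = \frac{1258821}{94}$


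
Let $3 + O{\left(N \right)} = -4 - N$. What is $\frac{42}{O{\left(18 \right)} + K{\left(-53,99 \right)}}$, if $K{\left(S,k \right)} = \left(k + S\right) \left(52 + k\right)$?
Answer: $\frac{14}{2307} \approx 0.0060685$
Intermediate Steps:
$K{\left(S,k \right)} = \left(52 + k\right) \left(S + k\right)$ ($K{\left(S,k \right)} = \left(S + k\right) \left(52 + k\right) = \left(52 + k\right) \left(S + k\right)$)
$O{\left(N \right)} = -7 - N$ ($O{\left(N \right)} = -3 - \left(4 + N\right) = -7 - N$)
$\frac{42}{O{\left(18 \right)} + K{\left(-53,99 \right)}} = \frac{42}{\left(-7 - 18\right) + \left(99^{2} + 52 \left(-53\right) + 52 \cdot 99 - 5247\right)} = \frac{42}{\left(-7 - 18\right) + \left(9801 - 2756 + 5148 - 5247\right)} = \frac{42}{-25 + 6946} = \frac{42}{6921} = 42 \cdot \frac{1}{6921} = \frac{14}{2307}$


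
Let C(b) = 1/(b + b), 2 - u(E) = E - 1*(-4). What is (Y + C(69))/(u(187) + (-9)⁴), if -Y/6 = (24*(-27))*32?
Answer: 17169409/879336 ≈ 19.525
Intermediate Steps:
Y = 124416 (Y = -6*24*(-27)*32 = -(-3888)*32 = -6*(-20736) = 124416)
u(E) = -2 - E (u(E) = 2 - (E - 1*(-4)) = 2 - (E + 4) = 2 - (4 + E) = 2 + (-4 - E) = -2 - E)
C(b) = 1/(2*b)
(Y + C(69))/(u(187) + (-9)⁴) = (124416 + (½)/69)/((-2 - 1*187) + (-9)⁴) = (124416 + (½)*(1/69))/((-2 - 187) + 6561) = (124416 + 1/138)/(-189 + 6561) = (17169409/138)/6372 = (17169409/138)*(1/6372) = 17169409/879336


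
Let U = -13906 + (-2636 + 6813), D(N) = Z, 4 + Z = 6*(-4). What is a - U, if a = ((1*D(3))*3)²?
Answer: 16785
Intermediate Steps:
Z = -28 (Z = -4 + 6*(-4) = -4 - 24 = -28)
D(N) = -28
U = -9729 (U = -13906 + 4177 = -9729)
a = 7056 (a = ((1*(-28))*3)² = (-28*3)² = (-84)² = 7056)
a - U = 7056 - 1*(-9729) = 7056 + 9729 = 16785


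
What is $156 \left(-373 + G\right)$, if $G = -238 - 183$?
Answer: $-123864$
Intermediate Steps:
$G = -421$
$156 \left(-373 + G\right) = 156 \left(-373 - 421\right) = 156 \left(-794\right) = -123864$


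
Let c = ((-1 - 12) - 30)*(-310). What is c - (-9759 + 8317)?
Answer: 14772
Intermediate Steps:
c = 13330 (c = (-13 - 30)*(-310) = -43*(-310) = 13330)
c - (-9759 + 8317) = 13330 - (-9759 + 8317) = 13330 - 1*(-1442) = 13330 + 1442 = 14772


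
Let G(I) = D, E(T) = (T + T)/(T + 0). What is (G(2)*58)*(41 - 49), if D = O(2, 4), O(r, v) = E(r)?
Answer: -928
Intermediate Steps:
E(T) = 2 (E(T) = (2*T)/T = 2)
O(r, v) = 2
D = 2
G(I) = 2
(G(2)*58)*(41 - 49) = (2*58)*(41 - 49) = 116*(-8) = -928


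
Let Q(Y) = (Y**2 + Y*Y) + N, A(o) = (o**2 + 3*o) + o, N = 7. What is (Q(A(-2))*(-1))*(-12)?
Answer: 468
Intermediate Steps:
A(o) = o**2 + 4*o
Q(Y) = 7 + 2*Y**2 (Q(Y) = (Y**2 + Y*Y) + 7 = (Y**2 + Y**2) + 7 = 2*Y**2 + 7 = 7 + 2*Y**2)
(Q(A(-2))*(-1))*(-12) = ((7 + 2*(-2*(4 - 2))**2)*(-1))*(-12) = ((7 + 2*(-2*2)**2)*(-1))*(-12) = ((7 + 2*(-4)**2)*(-1))*(-12) = ((7 + 2*16)*(-1))*(-12) = ((7 + 32)*(-1))*(-12) = (39*(-1))*(-12) = -39*(-12) = 468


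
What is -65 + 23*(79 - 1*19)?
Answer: 1315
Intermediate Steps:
-65 + 23*(79 - 1*19) = -65 + 23*(79 - 19) = -65 + 23*60 = -65 + 1380 = 1315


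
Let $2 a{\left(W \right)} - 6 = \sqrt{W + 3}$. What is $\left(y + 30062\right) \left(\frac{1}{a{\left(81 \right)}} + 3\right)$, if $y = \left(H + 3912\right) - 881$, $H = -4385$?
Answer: $78947 + \frac{7177 \sqrt{21}}{3} \approx 89910.0$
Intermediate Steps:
$y = -1354$ ($y = \left(-4385 + 3912\right) - 881 = -473 - 881 = -1354$)
$a{\left(W \right)} = 3 + \frac{\sqrt{3 + W}}{2}$ ($a{\left(W \right)} = 3 + \frac{\sqrt{W + 3}}{2} = 3 + \frac{\sqrt{3 + W}}{2}$)
$\left(y + 30062\right) \left(\frac{1}{a{\left(81 \right)}} + 3\right) = \left(-1354 + 30062\right) \left(\frac{1}{3 + \frac{\sqrt{3 + 81}}{2}} + 3\right) = 28708 \left(\frac{1}{3 + \frac{\sqrt{84}}{2}} + 3\right) = 28708 \left(\frac{1}{3 + \frac{2 \sqrt{21}}{2}} + 3\right) = 28708 \left(\frac{1}{3 + \sqrt{21}} + 3\right) = 28708 \left(3 + \frac{1}{3 + \sqrt{21}}\right) = 86124 + \frac{28708}{3 + \sqrt{21}}$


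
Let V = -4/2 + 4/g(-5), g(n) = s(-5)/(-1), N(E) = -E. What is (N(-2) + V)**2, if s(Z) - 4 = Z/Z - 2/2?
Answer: 1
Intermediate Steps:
s(Z) = 4 (s(Z) = 4 + (Z/Z - 2/2) = 4 + (1 - 2*1/2) = 4 + (1 - 1) = 4 + 0 = 4)
g(n) = -4 (g(n) = 4/(-1) = 4*(-1) = -4)
V = -3 (V = -4/2 + 4/(-4) = -4*1/2 + 4*(-1/4) = -2 - 1 = -3)
(N(-2) + V)**2 = (-1*(-2) - 3)**2 = (2 - 3)**2 = (-1)**2 = 1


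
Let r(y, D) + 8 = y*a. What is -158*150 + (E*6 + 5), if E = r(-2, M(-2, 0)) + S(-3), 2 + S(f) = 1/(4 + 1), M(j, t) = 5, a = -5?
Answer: -118469/5 ≈ -23694.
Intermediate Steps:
r(y, D) = -8 - 5*y (r(y, D) = -8 + y*(-5) = -8 - 5*y)
S(f) = -9/5 (S(f) = -2 + 1/(4 + 1) = -2 + 1/5 = -2 + ⅕ = -9/5)
E = ⅕ (E = (-8 - 5*(-2)) - 9/5 = (-8 + 10) - 9/5 = 2 - 9/5 = ⅕ ≈ 0.20000)
-158*150 + (E*6 + 5) = -158*150 + ((⅕)*6 + 5) = -23700 + (6/5 + 5) = -23700 + 31/5 = -118469/5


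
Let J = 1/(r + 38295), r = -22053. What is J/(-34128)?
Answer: -1/554306976 ≈ -1.8041e-9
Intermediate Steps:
J = 1/16242 (J = 1/(-22053 + 38295) = 1/16242 ≈ 6.1569e-5)
J/(-34128) = (1/16242)/(-34128) = (1/16242)*(-1/34128) = -1/554306976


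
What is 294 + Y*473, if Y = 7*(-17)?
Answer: -55993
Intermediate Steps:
Y = -119
294 + Y*473 = 294 - 119*473 = 294 - 56287 = -55993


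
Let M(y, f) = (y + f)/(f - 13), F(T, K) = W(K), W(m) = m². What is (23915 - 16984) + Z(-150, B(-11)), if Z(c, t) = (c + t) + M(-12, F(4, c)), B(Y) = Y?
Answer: 152259478/22487 ≈ 6771.0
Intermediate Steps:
F(T, K) = K²
M(y, f) = (f + y)/(-13 + f)
Z(c, t) = c + t + (-12 + c²)/(-13 + c²) (Z(c, t) = (c + t) + (c² - 12)/(-13 + c²) = (c + t) + (-12 + c²)/(-13 + c²) = c + t + (-12 + c²)/(-13 + c²))
(23915 - 16984) + Z(-150, B(-11)) = (23915 - 16984) + (-12 + (-150)² + (-13 + (-150)²)*(-150 - 11))/(-13 + (-150)²) = 6931 + (-12 + 22500 + (-13 + 22500)*(-161))/(-13 + 22500) = 6931 + (-12 + 22500 + 22487*(-161))/22487 = 6931 + (-12 + 22500 - 3620407)/22487 = 6931 + (1/22487)*(-3597919) = 6931 - 3597919/22487 = 152259478/22487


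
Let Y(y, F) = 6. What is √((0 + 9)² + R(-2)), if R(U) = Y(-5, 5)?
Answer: √87 ≈ 9.3274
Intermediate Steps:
R(U) = 6
√((0 + 9)² + R(-2)) = √((0 + 9)² + 6) = √(9² + 6) = √(81 + 6) = √87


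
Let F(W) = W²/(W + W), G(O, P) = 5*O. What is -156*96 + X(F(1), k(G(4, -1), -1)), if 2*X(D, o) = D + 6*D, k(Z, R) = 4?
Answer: -59897/4 ≈ -14974.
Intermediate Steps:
F(W) = W/2 (F(W) = W²/((2*W)) = (1/(2*W))*W² = W/2)
X(D, o) = 7*D/2 (X(D, o) = (D + 6*D)/2 = (7*D)/2 = 7*D/2)
-156*96 + X(F(1), k(G(4, -1), -1)) = -156*96 + 7*((½)*1)/2 = -14976 + (7/2)*(½) = -14976 + 7/4 = -59897/4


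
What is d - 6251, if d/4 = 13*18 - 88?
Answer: -5667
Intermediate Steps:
d = 584 (d = 4*(13*18 - 88) = 4*(234 - 88) = 4*146 = 584)
d - 6251 = 584 - 6251 = -5667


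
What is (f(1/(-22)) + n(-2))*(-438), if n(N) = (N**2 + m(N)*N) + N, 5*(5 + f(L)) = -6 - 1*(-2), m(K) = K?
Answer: -438/5 ≈ -87.600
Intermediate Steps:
f(L) = -29/5 (f(L) = -5 + (-6 - 1*(-2))/5 = -5 + (-6 + 2)/5 = -5 + (1/5)*(-4) = -5 - 4/5 = -29/5)
n(N) = N + 2*N**2 (n(N) = (N**2 + N*N) + N = (N**2 + N**2) + N = 2*N**2 + N = N + 2*N**2)
(f(1/(-22)) + n(-2))*(-438) = (-29/5 - 2*(1 + 2*(-2)))*(-438) = (-29/5 - 2*(1 - 4))*(-438) = (-29/5 - 2*(-3))*(-438) = (-29/5 + 6)*(-438) = (1/5)*(-438) = -438/5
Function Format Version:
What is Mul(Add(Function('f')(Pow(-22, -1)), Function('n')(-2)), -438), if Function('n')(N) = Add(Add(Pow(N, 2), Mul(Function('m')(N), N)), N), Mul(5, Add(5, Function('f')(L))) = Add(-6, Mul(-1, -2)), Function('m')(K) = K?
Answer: Rational(-438, 5) ≈ -87.600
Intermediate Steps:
Function('f')(L) = Rational(-29, 5) (Function('f')(L) = Add(-5, Mul(Rational(1, 5), Add(-6, Mul(-1, -2)))) = Add(-5, Mul(Rational(1, 5), Add(-6, 2))) = Add(-5, Mul(Rational(1, 5), -4)) = Add(-5, Rational(-4, 5)) = Rational(-29, 5))
Function('n')(N) = Add(N, Mul(2, Pow(N, 2))) (Function('n')(N) = Add(Add(Pow(N, 2), Mul(N, N)), N) = Add(Add(Pow(N, 2), Pow(N, 2)), N) = Add(Mul(2, Pow(N, 2)), N) = Add(N, Mul(2, Pow(N, 2))))
Mul(Add(Function('f')(Pow(-22, -1)), Function('n')(-2)), -438) = Mul(Add(Rational(-29, 5), Mul(-2, Add(1, Mul(2, -2)))), -438) = Mul(Add(Rational(-29, 5), Mul(-2, Add(1, -4))), -438) = Mul(Add(Rational(-29, 5), Mul(-2, -3)), -438) = Mul(Add(Rational(-29, 5), 6), -438) = Mul(Rational(1, 5), -438) = Rational(-438, 5)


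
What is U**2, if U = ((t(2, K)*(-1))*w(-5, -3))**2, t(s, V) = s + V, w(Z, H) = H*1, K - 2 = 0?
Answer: 20736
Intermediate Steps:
K = 2 (K = 2 + 0 = 2)
w(Z, H) = H
t(s, V) = V + s
U = 144 (U = (((2 + 2)*(-1))*(-3))**2 = ((4*(-1))*(-3))**2 = (-4*(-3))**2 = 12**2 = 144)
U**2 = 144**2 = 20736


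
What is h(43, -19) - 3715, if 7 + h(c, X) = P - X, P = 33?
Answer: -3670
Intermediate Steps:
h(c, X) = 26 - X (h(c, X) = -7 + (33 - X) = 26 - X)
h(43, -19) - 3715 = (26 - 1*(-19)) - 3715 = (26 + 19) - 3715 = 45 - 3715 = -3670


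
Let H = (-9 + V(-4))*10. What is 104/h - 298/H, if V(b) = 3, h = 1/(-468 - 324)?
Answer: -2470891/30 ≈ -82363.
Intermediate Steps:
h = -1/792 (h = 1/(-792) = -1/792 ≈ -0.0012626)
H = -60 (H = (-9 + 3)*10 = -6*10 = -60)
104/h - 298/H = 104/(-1/792) - 298/(-60) = 104*(-792) - 298*(-1/60) = -82368 + 149/30 = -2470891/30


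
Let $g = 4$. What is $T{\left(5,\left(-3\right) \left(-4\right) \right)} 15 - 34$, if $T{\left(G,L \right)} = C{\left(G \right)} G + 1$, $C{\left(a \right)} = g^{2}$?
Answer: $1181$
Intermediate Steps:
$C{\left(a \right)} = 16$ ($C{\left(a \right)} = 4^{2} = 16$)
$T{\left(G,L \right)} = 1 + 16 G$ ($T{\left(G,L \right)} = 16 G + 1 = 1 + 16 G$)
$T{\left(5,\left(-3\right) \left(-4\right) \right)} 15 - 34 = \left(1 + 16 \cdot 5\right) 15 - 34 = \left(1 + 80\right) 15 - 34 = 81 \cdot 15 - 34 = 1215 - 34 = 1181$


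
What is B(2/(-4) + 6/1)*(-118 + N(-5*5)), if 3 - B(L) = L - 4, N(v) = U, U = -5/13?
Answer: -4617/26 ≈ -177.58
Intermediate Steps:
U = -5/13 (U = -5*1/13 = -5/13 ≈ -0.38462)
N(v) = -5/13
B(L) = 7 - L (B(L) = 3 - (L - 4) = 3 - (-4 + L) = 3 + (4 - L) = 7 - L)
B(2/(-4) + 6/1)*(-118 + N(-5*5)) = (7 - (2/(-4) + 6/1))*(-118 - 5/13) = (7 - (2*(-1/4) + 6*1))*(-1539/13) = (7 - (-1/2 + 6))*(-1539/13) = (7 - 1*11/2)*(-1539/13) = (7 - 11/2)*(-1539/13) = (3/2)*(-1539/13) = -4617/26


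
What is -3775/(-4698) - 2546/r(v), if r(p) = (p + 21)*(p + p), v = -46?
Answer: -409826/1350675 ≈ -0.30342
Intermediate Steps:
r(p) = 2*p*(21 + p) (r(p) = (21 + p)*(2*p) = 2*p*(21 + p))
-3775/(-4698) - 2546/r(v) = -3775/(-4698) - 2546*(-1/(92*(21 - 46))) = -3775*(-1/4698) - 2546/(2*(-46)*(-25)) = 3775/4698 - 2546/2300 = 3775/4698 - 2546*1/2300 = 3775/4698 - 1273/1150 = -409826/1350675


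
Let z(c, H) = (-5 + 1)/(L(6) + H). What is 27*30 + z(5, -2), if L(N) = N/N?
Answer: 814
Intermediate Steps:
L(N) = 1
z(c, H) = -4/(1 + H) (z(c, H) = (-5 + 1)/(1 + H) = -4/(1 + H))
27*30 + z(5, -2) = 27*30 - 4/(1 - 2) = 810 - 4/(-1) = 810 - 4*(-1) = 810 + 4 = 814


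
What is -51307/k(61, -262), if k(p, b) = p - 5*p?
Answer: 51307/244 ≈ 210.27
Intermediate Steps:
k(p, b) = -4*p
-51307/k(61, -262) = -51307/((-4*61)) = -51307/(-244) = -51307*(-1/244) = 51307/244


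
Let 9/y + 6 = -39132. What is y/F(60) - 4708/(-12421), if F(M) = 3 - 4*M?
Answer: 4852237293/12801504914 ≈ 0.37904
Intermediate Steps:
y = -3/13046 (y = 9/(-6 - 39132) = 9/(-39138) = 9*(-1/39138) = -3/13046 ≈ -0.00022996)
y/F(60) - 4708/(-12421) = -3/(13046*(3 - 4*60)) - 4708/(-12421) = -3/(13046*(3 - 240)) - 4708*(-1/12421) = -3/13046/(-237) + 4708/12421 = -3/13046*(-1/237) + 4708/12421 = 1/1030634 + 4708/12421 = 4852237293/12801504914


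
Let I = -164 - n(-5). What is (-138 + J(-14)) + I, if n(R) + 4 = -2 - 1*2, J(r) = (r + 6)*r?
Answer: -182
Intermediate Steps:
J(r) = r*(6 + r) (J(r) = (6 + r)*r = r*(6 + r))
n(R) = -8 (n(R) = -4 + (-2 - 1*2) = -4 + (-2 - 2) = -4 - 4 = -8)
I = -156 (I = -164 - 1*(-8) = -164 + 8 = -156)
(-138 + J(-14)) + I = (-138 - 14*(6 - 14)) - 156 = (-138 - 14*(-8)) - 156 = (-138 + 112) - 156 = -26 - 156 = -182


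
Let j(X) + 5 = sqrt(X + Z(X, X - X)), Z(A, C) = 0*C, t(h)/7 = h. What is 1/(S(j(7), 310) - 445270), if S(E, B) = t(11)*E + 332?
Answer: -445323/198312532826 - 77*sqrt(7)/198312532826 ≈ -2.2466e-6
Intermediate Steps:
t(h) = 7*h
Z(A, C) = 0
j(X) = -5 + sqrt(X) (j(X) = -5 + sqrt(X + 0) = -5 + sqrt(X))
S(E, B) = 332 + 77*E (S(E, B) = (7*11)*E + 332 = 77*E + 332 = 332 + 77*E)
1/(S(j(7), 310) - 445270) = 1/((332 + 77*(-5 + sqrt(7))) - 445270) = 1/((332 + (-385 + 77*sqrt(7))) - 445270) = 1/((-53 + 77*sqrt(7)) - 445270) = 1/(-445323 + 77*sqrt(7))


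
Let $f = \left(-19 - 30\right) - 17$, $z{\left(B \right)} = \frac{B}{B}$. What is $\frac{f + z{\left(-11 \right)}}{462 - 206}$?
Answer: $- \frac{65}{256} \approx -0.25391$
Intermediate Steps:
$z{\left(B \right)} = 1$
$f = -66$ ($f = -49 - 17 = -66$)
$\frac{f + z{\left(-11 \right)}}{462 - 206} = \frac{-66 + 1}{462 - 206} = - \frac{65}{256}$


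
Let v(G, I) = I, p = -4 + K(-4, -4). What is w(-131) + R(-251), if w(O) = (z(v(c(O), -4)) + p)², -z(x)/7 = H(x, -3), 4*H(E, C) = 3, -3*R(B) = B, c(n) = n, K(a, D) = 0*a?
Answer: 8123/48 ≈ 169.23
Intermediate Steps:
K(a, D) = 0
R(B) = -B/3
p = -4 (p = -4 + 0 = -4)
H(E, C) = ¾ (H(E, C) = (¼)*3 = ¾)
z(x) = -21/4 (z(x) = -7*¾ = -21/4)
w(O) = 1369/16 (w(O) = (-21/4 - 4)² = (-37/4)² = 1369/16)
w(-131) + R(-251) = 1369/16 - ⅓*(-251) = 1369/16 + 251/3 = 8123/48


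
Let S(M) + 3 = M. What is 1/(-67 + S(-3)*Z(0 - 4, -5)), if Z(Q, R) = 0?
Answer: -1/67 ≈ -0.014925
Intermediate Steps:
S(M) = -3 + M
1/(-67 + S(-3)*Z(0 - 4, -5)) = 1/(-67 + (-3 - 3)*0) = 1/(-67 - 6*0) = 1/(-67 + 0) = 1/(-67) = -1/67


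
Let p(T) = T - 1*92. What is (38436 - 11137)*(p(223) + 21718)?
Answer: 596455851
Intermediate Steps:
p(T) = -92 + T (p(T) = T - 92 = -92 + T)
(38436 - 11137)*(p(223) + 21718) = (38436 - 11137)*((-92 + 223) + 21718) = 27299*(131 + 21718) = 27299*21849 = 596455851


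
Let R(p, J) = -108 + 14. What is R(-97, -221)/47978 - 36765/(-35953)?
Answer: 880265794/862476517 ≈ 1.0206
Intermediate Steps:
R(p, J) = -94
R(-97, -221)/47978 - 36765/(-35953) = -94/47978 - 36765/(-35953) = -94*1/47978 - 36765*(-1/35953) = -47/23989 + 36765/35953 = 880265794/862476517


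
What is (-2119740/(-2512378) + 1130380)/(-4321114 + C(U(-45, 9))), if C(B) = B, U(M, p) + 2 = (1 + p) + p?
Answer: -1419971981690/5428114519333 ≈ -0.26160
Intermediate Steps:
U(M, p) = -1 + 2*p (U(M, p) = -2 + ((1 + p) + p) = -2 + (1 + 2*p) = -1 + 2*p)
(-2119740/(-2512378) + 1130380)/(-4321114 + C(U(-45, 9))) = (-2119740/(-2512378) + 1130380)/(-4321114 + (-1 + 2*9)) = (-2119740*(-1/2512378) + 1130380)/(-4321114 + (-1 + 18)) = (1059870/1256189 + 1130380)/(-4321114 + 17) = (1419971981690/1256189)/(-4321097) = (1419971981690/1256189)*(-1/4321097) = -1419971981690/5428114519333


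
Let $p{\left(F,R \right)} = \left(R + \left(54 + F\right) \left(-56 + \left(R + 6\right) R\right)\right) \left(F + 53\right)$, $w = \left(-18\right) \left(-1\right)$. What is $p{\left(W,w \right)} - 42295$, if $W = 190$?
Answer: $22255871$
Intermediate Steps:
$w = 18$
$p{\left(F,R \right)} = \left(53 + F\right) \left(R + \left(-56 + R \left(6 + R\right)\right) \left(54 + F\right)\right)$ ($p{\left(F,R \right)} = \left(R + \left(54 + F\right) \left(-56 + \left(6 + R\right) R\right)\right) \left(53 + F\right) = \left(R + \left(54 + F\right) \left(-56 + R \left(6 + R\right)\right)\right) \left(53 + F\right) = \left(R + \left(-56 + R \left(6 + R\right)\right) \left(54 + F\right)\right) \left(53 + F\right) = \left(53 + F\right) \left(R + \left(-56 + R \left(6 + R\right)\right) \left(54 + F\right)\right)$)
$p{\left(W,w \right)} - 42295 = \left(-160272 - 1138480 - 56 \cdot 190^{2} + 2862 \cdot 18^{2} + 17225 \cdot 18 + 190^{2} \cdot 18^{2} + 6 \cdot 18 \cdot 190^{2} + 107 \cdot 190 \cdot 18^{2} + 643 \cdot 190 \cdot 18\right) - 42295 = \left(-160272 - 1138480 - 2021600 + 2862 \cdot 324 + 310050 + 36100 \cdot 324 + 6 \cdot 18 \cdot 36100 + 107 \cdot 190 \cdot 324 + 2199060\right) - 42295 = \left(-160272 - 1138480 - 2021600 + 927288 + 310050 + 11696400 + 3898800 + 6586920 + 2199060\right) - 42295 = 22298166 - 42295 = 22255871$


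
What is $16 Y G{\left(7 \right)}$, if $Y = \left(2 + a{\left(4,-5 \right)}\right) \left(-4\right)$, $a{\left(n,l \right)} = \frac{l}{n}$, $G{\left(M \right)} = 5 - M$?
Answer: $96$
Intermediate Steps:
$Y = -3$ ($Y = \left(2 - \frac{5}{4}\right) \left(-4\right) = \frac{3}{4} \left(-4\right) = -3$)
$16 Y G{\left(7 \right)} = 16 \left(-3\right) \left(5 - 7\right) = - 48 \left(5 - 7\right) = \left(-48\right) \left(-2\right) = 96$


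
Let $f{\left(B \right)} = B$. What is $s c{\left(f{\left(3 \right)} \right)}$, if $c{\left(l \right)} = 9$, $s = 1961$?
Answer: $17649$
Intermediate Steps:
$s c{\left(f{\left(3 \right)} \right)} = 1961 \cdot 9 = 17649$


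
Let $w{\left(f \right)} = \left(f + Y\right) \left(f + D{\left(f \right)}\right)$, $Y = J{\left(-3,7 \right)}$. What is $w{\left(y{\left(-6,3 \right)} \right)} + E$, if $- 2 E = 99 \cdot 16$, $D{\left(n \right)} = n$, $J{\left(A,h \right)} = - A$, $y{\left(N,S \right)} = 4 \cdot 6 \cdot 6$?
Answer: $41544$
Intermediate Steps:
$y{\left(N,S \right)} = 144$ ($y{\left(N,S \right)} = 24 \cdot 6 = 144$)
$Y = 3$ ($Y = \left(-1\right) \left(-3\right) = 3$)
$E = -792$ ($E = - \frac{99 \cdot 16}{2} = \left(- \frac{1}{2}\right) 1584 = -792$)
$w{\left(f \right)} = 2 f \left(3 + f\right)$ ($w{\left(f \right)} = \left(f + 3\right) \left(f + f\right) = \left(3 + f\right) 2 f = 2 f \left(3 + f\right)$)
$w{\left(y{\left(-6,3 \right)} \right)} + E = 2 \cdot 144 \left(3 + 144\right) - 792 = 2 \cdot 144 \cdot 147 - 792 = 42336 - 792 = 41544$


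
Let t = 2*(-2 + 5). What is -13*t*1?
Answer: -78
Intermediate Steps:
t = 6 (t = 2*3 = 6)
-13*t*1 = -13*6*1 = -78*1 = -78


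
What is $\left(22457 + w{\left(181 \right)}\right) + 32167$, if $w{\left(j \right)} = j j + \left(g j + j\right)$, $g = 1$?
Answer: $87747$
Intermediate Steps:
$w{\left(j \right)} = j^{2} + 2 j$ ($w{\left(j \right)} = j j + \left(1 j + j\right) = j^{2} + \left(j + j\right) = j^{2} + 2 j$)
$\left(22457 + w{\left(181 \right)}\right) + 32167 = \left(22457 + 181 \left(2 + 181\right)\right) + 32167 = \left(22457 + 181 \cdot 183\right) + 32167 = \left(22457 + 33123\right) + 32167 = 55580 + 32167 = 87747$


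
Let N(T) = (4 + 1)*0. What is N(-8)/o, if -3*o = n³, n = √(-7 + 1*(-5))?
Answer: 0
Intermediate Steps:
N(T) = 0 (N(T) = 5*0 = 0)
n = 2*I*√3 (n = √(-7 - 5) = √(-12) = 2*I*√3 ≈ 3.4641*I)
o = 8*I*√3 (o = -(-24*I*√3)/3 = -(-8)*I*√3 = 8*I*√3 ≈ 13.856*I)
N(-8)/o = 0/((8*I*√3)) = 0*(-I*√3/24) = 0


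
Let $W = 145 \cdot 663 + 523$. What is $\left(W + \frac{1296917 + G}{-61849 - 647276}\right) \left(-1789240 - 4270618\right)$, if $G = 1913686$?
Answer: $- \frac{138446330968974042}{236375} \approx -5.8571 \cdot 10^{11}$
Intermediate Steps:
$W = 96658$ ($W = 96135 + 523 = 96658$)
$\left(W + \frac{1296917 + G}{-61849 - 647276}\right) \left(-1789240 - 4270618\right) = \left(96658 + \frac{1296917 + 1913686}{-61849 - 647276}\right) \left(-1789240 - 4270618\right) = \left(96658 + \frac{3210603}{-709125}\right) \left(-6059858\right) = \left(96658 + 3210603 \left(- \frac{1}{709125}\right)\right) \left(-6059858\right) = \left(96658 - \frac{1070201}{236375}\right) \left(-6059858\right) = \frac{22846464549}{236375} \left(-6059858\right) = - \frac{138446330968974042}{236375}$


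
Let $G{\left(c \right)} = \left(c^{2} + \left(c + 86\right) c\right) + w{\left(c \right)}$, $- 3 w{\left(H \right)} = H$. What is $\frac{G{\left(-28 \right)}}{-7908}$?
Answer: $\frac{623}{5931} \approx 0.10504$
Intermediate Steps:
$w{\left(H \right)} = - \frac{H}{3}$
$G{\left(c \right)} = c^{2} - \frac{c}{3} + c \left(86 + c\right)$ ($G{\left(c \right)} = \left(c^{2} + \left(c + 86\right) c\right) - \frac{c}{3} = \left(c^{2} + \left(86 + c\right) c\right) - \frac{c}{3} = \left(c^{2} + c \left(86 + c\right)\right) - \frac{c}{3} = c^{2} - \frac{c}{3} + c \left(86 + c\right)$)
$\frac{G{\left(-28 \right)}}{-7908} = \frac{\frac{1}{3} \left(-28\right) \left(257 + 6 \left(-28\right)\right)}{-7908} = \frac{1}{3} \left(-28\right) \left(257 - 168\right) \left(- \frac{1}{7908}\right) = \frac{1}{3} \left(-28\right) 89 \left(- \frac{1}{7908}\right) = \left(- \frac{2492}{3}\right) \left(- \frac{1}{7908}\right) = \frac{623}{5931}$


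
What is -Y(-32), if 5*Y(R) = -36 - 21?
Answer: 57/5 ≈ 11.400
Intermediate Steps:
Y(R) = -57/5 (Y(R) = (-36 - 21)/5 = (1/5)*(-57) = -57/5)
-Y(-32) = -1*(-57/5) = 57/5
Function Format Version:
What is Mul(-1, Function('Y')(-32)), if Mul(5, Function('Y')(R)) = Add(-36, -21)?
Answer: Rational(57, 5) ≈ 11.400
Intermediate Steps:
Function('Y')(R) = Rational(-57, 5) (Function('Y')(R) = Mul(Rational(1, 5), Add(-36, -21)) = Mul(Rational(1, 5), -57) = Rational(-57, 5))
Mul(-1, Function('Y')(-32)) = Mul(-1, Rational(-57, 5)) = Rational(57, 5)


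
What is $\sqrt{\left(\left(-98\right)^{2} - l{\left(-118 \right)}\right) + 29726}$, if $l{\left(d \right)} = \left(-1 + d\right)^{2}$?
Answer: $\sqrt{25169} \approx 158.65$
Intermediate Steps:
$\sqrt{\left(\left(-98\right)^{2} - l{\left(-118 \right)}\right) + 29726} = \sqrt{\left(\left(-98\right)^{2} - \left(-1 - 118\right)^{2}\right) + 29726} = \sqrt{\left(9604 - \left(-119\right)^{2}\right) + 29726} = \sqrt{\left(9604 - 14161\right) + 29726} = \sqrt{-4557 + 29726} = \sqrt{25169}$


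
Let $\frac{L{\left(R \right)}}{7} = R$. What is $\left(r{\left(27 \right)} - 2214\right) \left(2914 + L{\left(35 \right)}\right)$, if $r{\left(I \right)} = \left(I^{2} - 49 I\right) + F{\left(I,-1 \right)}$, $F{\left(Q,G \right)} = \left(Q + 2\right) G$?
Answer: $-8962083$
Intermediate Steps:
$L{\left(R \right)} = 7 R$
$F{\left(Q,G \right)} = G \left(2 + Q\right)$ ($F{\left(Q,G \right)} = \left(2 + Q\right) G = G \left(2 + Q\right)$)
$r{\left(I \right)} = -2 + I^{2} - 50 I$ ($r{\left(I \right)} = \left(I^{2} - 49 I\right) - \left(2 + I\right) = -2 + I^{2} - 50 I$)
$\left(r{\left(27 \right)} - 2214\right) \left(2914 + L{\left(35 \right)}\right) = \left(\left(-2 + 27^{2} - 1350\right) - 2214\right) \left(2914 + 7 \cdot 35\right) = \left(\left(-2 + 729 - 1350\right) - 2214\right) \left(2914 + 245\right) = \left(-623 - 2214\right) 3159 = \left(-2837\right) 3159 = -8962083$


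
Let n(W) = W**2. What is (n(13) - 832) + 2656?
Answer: 1993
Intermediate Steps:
(n(13) - 832) + 2656 = (13**2 - 832) + 2656 = (169 - 832) + 2656 = -663 + 2656 = 1993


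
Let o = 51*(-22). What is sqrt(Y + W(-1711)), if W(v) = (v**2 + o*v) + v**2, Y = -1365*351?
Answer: sqrt(7295669) ≈ 2701.1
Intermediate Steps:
o = -1122
Y = -479115
W(v) = -1122*v + 2*v**2 (W(v) = (v**2 - 1122*v) + v**2 = -1122*v + 2*v**2)
sqrt(Y + W(-1711)) = sqrt(-479115 + 2*(-1711)*(-561 - 1711)) = sqrt(-479115 + 2*(-1711)*(-2272)) = sqrt(-479115 + 7774784) = sqrt(7295669)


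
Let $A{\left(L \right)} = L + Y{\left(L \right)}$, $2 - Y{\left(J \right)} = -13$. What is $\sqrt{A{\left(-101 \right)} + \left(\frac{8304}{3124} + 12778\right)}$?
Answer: $\frac{4 \sqrt{483952898}}{781} \approx 112.67$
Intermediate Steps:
$Y{\left(J \right)} = 15$ ($Y{\left(J \right)} = 2 - -13 = 2 + 13 = 15$)
$A{\left(L \right)} = 15 + L$ ($A{\left(L \right)} = L + 15 = 15 + L$)
$\sqrt{A{\left(-101 \right)} + \left(\frac{8304}{3124} + 12778\right)} = \sqrt{\left(15 - 101\right) + \left(\frac{8304}{3124} + 12778\right)} = \sqrt{-86 + \left(8304 \cdot \frac{1}{3124} + 12778\right)} = \sqrt{-86 + \left(\frac{2076}{781} + 12778\right)} = \sqrt{-86 + \frac{9981694}{781}} = \sqrt{\frac{9914528}{781}} = \frac{4 \sqrt{483952898}}{781}$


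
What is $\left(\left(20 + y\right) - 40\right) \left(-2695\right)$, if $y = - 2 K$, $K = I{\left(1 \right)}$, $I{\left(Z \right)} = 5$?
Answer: $80850$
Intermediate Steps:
$K = 5$
$y = -10$ ($y = \left(-2\right) 5 = -10$)
$\left(\left(20 + y\right) - 40\right) \left(-2695\right) = \left(\left(20 - 10\right) - 40\right) \left(-2695\right) = \left(10 - 40\right) \left(-2695\right) = \left(-30\right) \left(-2695\right) = 80850$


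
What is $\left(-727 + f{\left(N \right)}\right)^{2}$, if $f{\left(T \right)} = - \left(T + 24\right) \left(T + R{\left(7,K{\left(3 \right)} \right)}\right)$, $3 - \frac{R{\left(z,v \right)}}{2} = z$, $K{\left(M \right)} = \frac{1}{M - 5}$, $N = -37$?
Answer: $1721344$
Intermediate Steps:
$K{\left(M \right)} = \frac{1}{-5 + M}$
$R{\left(z,v \right)} = 6 - 2 z$
$f{\left(T \right)} = - \left(-8 + T\right) \left(24 + T\right)$ ($f{\left(T \right)} = - \left(T + 24\right) \left(T + \left(6 - 14\right)\right) = - \left(24 + T\right) \left(T + \left(6 - 14\right)\right) = - \left(24 + T\right) \left(T - 8\right) = - \left(24 + T\right) \left(-8 + T\right) = - \left(-8 + T\right) \left(24 + T\right)$)
$\left(-727 + f{\left(N \right)}\right)^{2} = \left(-727 - 585\right)^{2} = \left(-1312\right)^{2} = 1721344$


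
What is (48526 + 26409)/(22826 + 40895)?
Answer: 10705/9103 ≈ 1.1760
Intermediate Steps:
(48526 + 26409)/(22826 + 40895) = 74935/63721 = 74935*(1/63721) = 10705/9103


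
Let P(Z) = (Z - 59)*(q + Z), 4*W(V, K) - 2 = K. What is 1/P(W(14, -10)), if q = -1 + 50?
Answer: -1/2867 ≈ -0.00034880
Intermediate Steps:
q = 49
W(V, K) = ½ + K/4
P(Z) = (-59 + Z)*(49 + Z) (P(Z) = (Z - 59)*(49 + Z) = (-59 + Z)*(49 + Z))
1/P(W(14, -10)) = 1/(-2891 + (½ + (¼)*(-10))² - 10*(½ + (¼)*(-10))) = 1/(-2891 + (½ - 5/2)² - 10*(½ - 5/2)) = 1/(-2891 + (-2)² - 10*(-2)) = 1/(-2891 + 4 + 20) = 1/(-2867) = -1/2867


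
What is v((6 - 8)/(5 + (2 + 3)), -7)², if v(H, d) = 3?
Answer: 9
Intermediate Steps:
v((6 - 8)/(5 + (2 + 3)), -7)² = 3² = 9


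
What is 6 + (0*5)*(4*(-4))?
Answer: 6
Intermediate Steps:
6 + (0*5)*(4*(-4)) = 6 + 0*(-16) = 6 + 0 = 6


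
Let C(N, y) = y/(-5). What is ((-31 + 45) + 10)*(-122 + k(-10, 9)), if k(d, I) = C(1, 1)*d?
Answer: -2880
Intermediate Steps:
C(N, y) = -y/5 (C(N, y) = y*(-⅕) = -y/5)
k(d, I) = -d/5 (k(d, I) = (-⅕*1)*d = -d/5)
((-31 + 45) + 10)*(-122 + k(-10, 9)) = ((-31 + 45) + 10)*(-122 - ⅕*(-10)) = (14 + 10)*(-122 + 2) = 24*(-120) = -2880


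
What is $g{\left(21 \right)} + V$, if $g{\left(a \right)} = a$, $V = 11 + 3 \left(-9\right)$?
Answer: $5$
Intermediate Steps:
$V = -16$ ($V = 11 - 27 = -16$)
$g{\left(21 \right)} + V = 21 - 16 = 5$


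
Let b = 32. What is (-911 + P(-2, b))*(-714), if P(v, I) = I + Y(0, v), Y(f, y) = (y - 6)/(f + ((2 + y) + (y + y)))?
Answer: 626178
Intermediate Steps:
Y(f, y) = (-6 + y)/(2 + f + 3*y) (Y(f, y) = (-6 + y)/(f + ((2 + y) + 2*y)) = (-6 + y)/(f + (2 + 3*y)) = (-6 + y)/(2 + f + 3*y))
P(v, I) = I + (-6 + v)/(2 + 3*v) (P(v, I) = I + (-6 + v)/(2 + 0 + 3*v) = I + (-6 + v)/(2 + 3*v))
(-911 + P(-2, b))*(-714) = (-911 + (-6 - 2 + 32*(2 + 3*(-2)))/(2 + 3*(-2)))*(-714) = (-911 + (-6 - 2 + 32*(2 - 6))/(2 - 6))*(-714) = (-911 + (-6 - 2 + 32*(-4))/(-4))*(-714) = (-911 - (-6 - 2 - 128)/4)*(-714) = (-911 - ¼*(-136))*(-714) = (-911 + 34)*(-714) = -877*(-714) = 626178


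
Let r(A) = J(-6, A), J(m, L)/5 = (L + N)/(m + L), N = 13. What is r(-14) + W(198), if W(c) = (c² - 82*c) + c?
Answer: 92665/4 ≈ 23166.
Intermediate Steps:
J(m, L) = 5*(13 + L)/(L + m) (J(m, L) = 5*((L + 13)/(m + L)) = 5*((13 + L)/(L + m)) = 5*(13 + L)/(L + m))
W(c) = c² - 81*c
r(A) = 5*(13 + A)/(-6 + A) (r(A) = 5*(13 + A)/(A - 6) = 5*(13 + A)/(-6 + A))
r(-14) + W(198) = 5*(13 - 14)/(-6 - 14) + 198*(-81 + 198) = 5*(-1)/(-20) + 198*117 = 5*(-1/20)*(-1) + 23166 = ¼ + 23166 = 92665/4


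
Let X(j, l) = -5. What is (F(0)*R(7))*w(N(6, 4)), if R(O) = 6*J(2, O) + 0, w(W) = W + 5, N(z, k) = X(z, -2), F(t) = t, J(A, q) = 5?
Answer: 0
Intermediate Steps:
N(z, k) = -5
w(W) = 5 + W
R(O) = 30 (R(O) = 6*5 + 0 = 30 + 0 = 30)
(F(0)*R(7))*w(N(6, 4)) = (0*30)*(5 - 5) = 0*0 = 0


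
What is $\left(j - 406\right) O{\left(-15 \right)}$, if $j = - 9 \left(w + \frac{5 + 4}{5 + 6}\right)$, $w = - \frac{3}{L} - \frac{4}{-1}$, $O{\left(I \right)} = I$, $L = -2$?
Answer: $\frac{152745}{22} \approx 6943.0$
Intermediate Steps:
$w = \frac{11}{2}$ ($w = - \frac{3}{-2} - \frac{4}{-1} = \left(-3\right) \left(- \frac{1}{2}\right) - -4 = \frac{3}{2} + 4 = \frac{11}{2} \approx 5.5$)
$j = - \frac{1251}{22}$ ($j = - 9 \left(\frac{11}{2} + \frac{5 + 4}{5 + 6}\right) = - 9 \left(\frac{11}{2} + \frac{9}{11}\right) = \left(-9\right) \frac{139}{22} = - \frac{1251}{22} \approx -56.864$)
$\left(j - 406\right) O{\left(-15 \right)} = \left(- \frac{1251}{22} - 406\right) \left(-15\right) = \left(- \frac{10183}{22}\right) \left(-15\right) = \frac{152745}{22}$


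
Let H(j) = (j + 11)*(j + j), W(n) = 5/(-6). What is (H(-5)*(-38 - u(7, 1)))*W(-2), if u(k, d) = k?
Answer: -2250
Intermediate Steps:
W(n) = -5/6 (W(n) = 5*(-1/6) = -5/6)
H(j) = 2*j*(11 + j) (H(j) = (11 + j)*(2*j) = 2*j*(11 + j))
(H(-5)*(-38 - u(7, 1)))*W(-2) = ((2*(-5)*(11 - 5))*(-38 - 1*7))*(-5/6) = ((2*(-5)*6)*(-38 - 7))*(-5/6) = -60*(-45)*(-5/6) = 2700*(-5/6) = -2250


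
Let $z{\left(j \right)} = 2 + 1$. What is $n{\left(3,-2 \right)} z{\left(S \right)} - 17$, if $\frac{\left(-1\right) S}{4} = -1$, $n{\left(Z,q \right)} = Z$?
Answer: $-8$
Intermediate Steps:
$S = 4$ ($S = \left(-4\right) \left(-1\right) = 4$)
$z{\left(j \right)} = 3$
$n{\left(3,-2 \right)} z{\left(S \right)} - 17 = 3 \cdot 3 - 17 = 9 - 17 = -8$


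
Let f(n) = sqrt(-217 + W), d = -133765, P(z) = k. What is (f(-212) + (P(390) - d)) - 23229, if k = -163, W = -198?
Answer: 110373 + I*sqrt(415) ≈ 1.1037e+5 + 20.372*I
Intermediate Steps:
P(z) = -163
f(n) = I*sqrt(415) (f(n) = sqrt(-217 - 198) = sqrt(-415) = I*sqrt(415))
(f(-212) + (P(390) - d)) - 23229 = (I*sqrt(415) + (-163 - 1*(-133765))) - 23229 = (I*sqrt(415) + (-163 + 133765)) - 23229 = (I*sqrt(415) + 133602) - 23229 = (133602 + I*sqrt(415)) - 23229 = 110373 + I*sqrt(415)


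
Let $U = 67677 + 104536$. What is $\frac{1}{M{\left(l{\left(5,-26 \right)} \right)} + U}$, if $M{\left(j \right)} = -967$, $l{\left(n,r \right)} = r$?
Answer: $\frac{1}{171246} \approx 5.8396 \cdot 10^{-6}$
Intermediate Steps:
$U = 172213$
$\frac{1}{M{\left(l{\left(5,-26 \right)} \right)} + U} = \frac{1}{-967 + 172213} = \frac{1}{171246}$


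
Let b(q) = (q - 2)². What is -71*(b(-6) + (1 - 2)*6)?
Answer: -4118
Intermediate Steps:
b(q) = (-2 + q)²
-71*(b(-6) + (1 - 2)*6) = -71*((-2 - 6)² + (1 - 2)*6) = -71*((-8)² - 1*6) = -71*(64 - 6) = -71*58 = -4118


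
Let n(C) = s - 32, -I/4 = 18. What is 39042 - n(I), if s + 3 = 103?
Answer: 38974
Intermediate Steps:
I = -72 (I = -4*18 = -72)
s = 100 (s = -3 + 103 = 100)
n(C) = 68 (n(C) = 100 - 32 = 68)
39042 - n(I) = 39042 - 1*68 = 39042 - 68 = 38974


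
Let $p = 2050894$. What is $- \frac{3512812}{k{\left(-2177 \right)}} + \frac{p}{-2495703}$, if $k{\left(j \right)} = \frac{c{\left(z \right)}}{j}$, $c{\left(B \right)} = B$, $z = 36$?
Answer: $\frac{1590468199494149}{7487109} \approx 2.1243 \cdot 10^{8}$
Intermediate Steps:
$k{\left(j \right)} = \frac{36}{j}$
$- \frac{3512812}{k{\left(-2177 \right)}} + \frac{p}{-2495703} = - \frac{3512812}{36 \frac{1}{-2177}} + \frac{2050894}{-2495703} = - \frac{3512812}{36 \left(- \frac{1}{2177}\right)} + 2050894 \left(- \frac{1}{2495703}\right) = - \frac{3512812}{- \frac{36}{2177}} - \frac{2050894}{2495703} = \left(-3512812\right) \left(- \frac{2177}{36}\right) - \frac{2050894}{2495703} = \frac{1911847931}{9} - \frac{2050894}{2495703} = \frac{1590468199494149}{7487109}$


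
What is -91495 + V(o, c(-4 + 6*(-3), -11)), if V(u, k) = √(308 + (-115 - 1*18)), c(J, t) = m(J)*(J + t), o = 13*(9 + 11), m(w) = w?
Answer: -91495 + 5*√7 ≈ -91482.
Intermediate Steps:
o = 260 (o = 13*20 = 260)
c(J, t) = J*(J + t)
V(u, k) = 5*√7 (V(u, k) = √(308 + (-115 - 18)) = √(308 - 133) = √175 = 5*√7)
-91495 + V(o, c(-4 + 6*(-3), -11)) = -91495 + 5*√7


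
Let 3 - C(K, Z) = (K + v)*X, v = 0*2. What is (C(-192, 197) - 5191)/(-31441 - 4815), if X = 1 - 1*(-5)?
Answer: 1009/9064 ≈ 0.11132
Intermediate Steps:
v = 0
X = 6 (X = 1 + 5 = 6)
C(K, Z) = 3 - 6*K (C(K, Z) = 3 - (K + 0)*6 = 3 - K*6 = 3 - 6*K)
(C(-192, 197) - 5191)/(-31441 - 4815) = ((3 - 6*(-192)) - 5191)/(-31441 - 4815) = ((3 + 1152) - 5191)/(-36256) = (1155 - 5191)*(-1/36256) = -4036*(-1/36256) = 1009/9064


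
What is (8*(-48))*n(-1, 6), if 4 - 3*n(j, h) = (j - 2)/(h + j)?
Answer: -2944/5 ≈ -588.80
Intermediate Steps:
n(j, h) = 4/3 - (-2 + j)/(3*(h + j)) (n(j, h) = 4/3 - (j - 2)/(3*(h + j)) = 4/3 - (-2 + j)/(3*(h + j)))
(8*(-48))*n(-1, 6) = (8*(-48))*((⅔ - 1 + (4/3)*6)/(6 - 1)) = -384*(⅔ - 1 + 8)/5 = -384*23/(5*3) = -384*23/15 = -2944/5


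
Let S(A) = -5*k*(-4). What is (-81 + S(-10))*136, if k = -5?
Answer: -24616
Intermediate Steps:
S(A) = -100 (S(A) = -5*(-5)*(-4) = 25*(-4) = -100)
(-81 + S(-10))*136 = (-81 - 100)*136 = -181*136 = -24616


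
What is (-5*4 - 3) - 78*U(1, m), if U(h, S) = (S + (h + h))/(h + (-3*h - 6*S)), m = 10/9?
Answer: 5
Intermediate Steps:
m = 10/9 (m = 10*(⅑) = 10/9 ≈ 1.1111)
U(h, S) = (S + 2*h)/(-6*S - 2*h) (U(h, S) = (S + 2*h)/(h + (-6*S - 3*h)) = (S + 2*h)/(-6*S - 2*h))
(-5*4 - 3) - 78*U(1, m) = (-5*4 - 3) - 78*(-1*1 - ½*10/9)/(1 + 3*(10/9)) = (-20 - 3) - 78*(-1 - 5/9)/(1 + 10/3) = -23 - 78*(-14)/(13/3*9) = -23 - 18*(-14)/9 = -23 - 78*(-14/39) = -23 + 28 = 5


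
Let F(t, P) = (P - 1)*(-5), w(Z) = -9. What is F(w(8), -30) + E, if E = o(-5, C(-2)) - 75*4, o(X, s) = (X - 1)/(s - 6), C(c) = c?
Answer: -577/4 ≈ -144.25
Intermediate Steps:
o(X, s) = (-1 + X)/(-6 + s)
E = -1197/4 (E = (-1 - 5)/(-6 - 2) - 75*4 = -6/(-8) - 300 = -1/8*(-6) - 300 = 3/4 - 300 = -1197/4 ≈ -299.25)
F(t, P) = 5 - 5*P (F(t, P) = (-1 + P)*(-5) = 5 - 5*P)
F(w(8), -30) + E = (5 - 5*(-30)) - 1197/4 = (5 + 150) - 1197/4 = 155 - 1197/4 = -577/4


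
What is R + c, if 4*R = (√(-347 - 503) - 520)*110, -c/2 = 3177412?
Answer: -6369124 + 275*I*√34/2 ≈ -6.3691e+6 + 801.76*I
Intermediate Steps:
c = -6354824 (c = -2*3177412 = -6354824)
R = -14300 + 275*I*√34/2 (R = ((√(-347 - 503) - 520)*110)/4 = ((√(-850) - 520)*110)/4 = ((5*I*√34 - 520)*110)/4 = ((-520 + 5*I*√34)*110)/4 = (-57200 + 550*I*√34)/4 = -14300 + 275*I*√34/2 ≈ -14300.0 + 801.76*I)
R + c = (-14300 + 275*I*√34/2) - 6354824 = -6369124 + 275*I*√34/2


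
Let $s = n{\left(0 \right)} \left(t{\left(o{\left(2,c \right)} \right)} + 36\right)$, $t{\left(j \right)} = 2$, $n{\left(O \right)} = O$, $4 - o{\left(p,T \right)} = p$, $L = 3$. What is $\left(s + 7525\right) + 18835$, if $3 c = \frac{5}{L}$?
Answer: $26360$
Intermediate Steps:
$c = \frac{5}{9}$ ($c = \frac{5 \cdot \frac{1}{3}}{3} = \frac{1}{3} \cdot \frac{5}{3} = \frac{5}{9} \approx 0.55556$)
$o{\left(p,T \right)} = 4 - p$
$s = 0$ ($s = 0 \left(2 + 36\right) = 0 \cdot 38 = 0$)
$\left(s + 7525\right) + 18835 = \left(0 + 7525\right) + 18835 = 7525 + 18835 = 26360$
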